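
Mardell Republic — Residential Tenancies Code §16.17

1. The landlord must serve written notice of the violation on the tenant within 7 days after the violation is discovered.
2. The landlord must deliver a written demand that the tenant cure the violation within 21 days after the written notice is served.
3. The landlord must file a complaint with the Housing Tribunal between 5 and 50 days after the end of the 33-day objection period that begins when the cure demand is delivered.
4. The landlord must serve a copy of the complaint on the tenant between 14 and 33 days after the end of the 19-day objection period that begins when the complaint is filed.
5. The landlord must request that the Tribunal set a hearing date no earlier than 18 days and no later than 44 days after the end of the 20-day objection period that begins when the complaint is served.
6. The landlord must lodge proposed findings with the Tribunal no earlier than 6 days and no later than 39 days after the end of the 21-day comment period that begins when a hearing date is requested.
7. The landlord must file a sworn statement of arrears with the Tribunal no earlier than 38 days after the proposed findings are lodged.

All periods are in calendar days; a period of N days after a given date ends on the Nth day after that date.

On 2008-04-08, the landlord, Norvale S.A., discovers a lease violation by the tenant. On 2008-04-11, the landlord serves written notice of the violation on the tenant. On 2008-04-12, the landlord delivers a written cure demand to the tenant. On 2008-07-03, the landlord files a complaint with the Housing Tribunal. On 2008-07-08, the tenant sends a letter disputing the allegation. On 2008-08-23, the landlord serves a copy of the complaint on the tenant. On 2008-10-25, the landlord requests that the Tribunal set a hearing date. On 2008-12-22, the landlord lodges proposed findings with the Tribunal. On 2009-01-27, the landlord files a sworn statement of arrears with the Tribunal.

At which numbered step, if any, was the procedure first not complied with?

Step 1: 7 days after 2008-04-08 (when the violation is discovered) is 2008-04-15; done 2008-04-11 — timely.
Step 2: 21 days after 2008-04-11 (when the written notice is served) is 2008-05-02; done 2008-04-12 — timely.
Step 3: the window is 5–50 days after 2008-05-15 (end of the 33-day objection period, which began when the cure demand is delivered on 2008-04-12), so 2008-05-20 through 2008-07-04; 2008-07-03 falls inside that range.
Step 4: the window is 14–33 days after 2008-07-22 (end of the 19-day objection period, which began when the complaint is filed on 2008-07-03), so 2008-08-05 through 2008-08-24; 2008-08-23 falls inside that range.
Step 5: the window is 18–44 days after 2008-09-12 (end of the 20-day objection period, which began when the complaint is served on 2008-08-23), so 2008-09-30 through 2008-10-26; done 2008-10-25 — within the window.
Step 6: the window is 6–39 days after 2008-11-15 (end of the 21-day comment period, which began when a hearing date is requested on 2008-10-25), so 2008-11-21 through 2008-12-24; 2008-12-22 falls inside that range.
Step 7: the earliest permitted date is 38 days after 2008-12-22 (when the proposed findings are lodged), i.e. 2009-01-29; 2009-01-27 is 2 days before the earliest permitted date.
That is the first point of non-compliance.

Step 7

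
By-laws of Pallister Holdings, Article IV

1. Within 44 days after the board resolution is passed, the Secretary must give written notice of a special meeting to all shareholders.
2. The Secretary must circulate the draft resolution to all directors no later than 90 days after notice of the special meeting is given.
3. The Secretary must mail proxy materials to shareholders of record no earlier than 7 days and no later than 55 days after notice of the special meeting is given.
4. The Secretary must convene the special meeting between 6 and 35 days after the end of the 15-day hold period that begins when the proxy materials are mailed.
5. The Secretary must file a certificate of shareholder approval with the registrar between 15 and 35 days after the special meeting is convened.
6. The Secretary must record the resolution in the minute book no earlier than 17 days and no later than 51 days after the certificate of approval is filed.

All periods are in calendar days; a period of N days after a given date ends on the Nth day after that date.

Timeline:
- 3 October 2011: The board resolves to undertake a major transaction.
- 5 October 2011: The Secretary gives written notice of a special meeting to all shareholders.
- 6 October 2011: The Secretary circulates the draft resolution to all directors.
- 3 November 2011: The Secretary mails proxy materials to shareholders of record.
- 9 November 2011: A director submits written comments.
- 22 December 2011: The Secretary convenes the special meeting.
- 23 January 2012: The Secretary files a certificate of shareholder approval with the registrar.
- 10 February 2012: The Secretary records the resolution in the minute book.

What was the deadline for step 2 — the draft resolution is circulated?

Step 2 runs from 5 October 2011, when notice of the special meeting is given. 90 days after 5 October 2011 is 3 January 2012.

3 January 2012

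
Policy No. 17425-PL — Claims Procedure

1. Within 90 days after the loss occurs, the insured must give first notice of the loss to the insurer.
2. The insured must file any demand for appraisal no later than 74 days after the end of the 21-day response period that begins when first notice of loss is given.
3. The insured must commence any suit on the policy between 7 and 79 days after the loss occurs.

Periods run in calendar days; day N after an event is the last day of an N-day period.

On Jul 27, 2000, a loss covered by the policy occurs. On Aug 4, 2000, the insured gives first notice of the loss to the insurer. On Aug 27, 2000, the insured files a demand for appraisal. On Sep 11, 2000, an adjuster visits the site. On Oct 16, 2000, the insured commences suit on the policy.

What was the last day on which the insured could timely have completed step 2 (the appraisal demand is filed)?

Nov 7, 2000

First notice of loss is given on Aug 4, 2000; the 21-day response period therefore ends Aug 25, 2000, and step 2 runs from that date. 74 days after Aug 25, 2000 is Nov 7, 2000.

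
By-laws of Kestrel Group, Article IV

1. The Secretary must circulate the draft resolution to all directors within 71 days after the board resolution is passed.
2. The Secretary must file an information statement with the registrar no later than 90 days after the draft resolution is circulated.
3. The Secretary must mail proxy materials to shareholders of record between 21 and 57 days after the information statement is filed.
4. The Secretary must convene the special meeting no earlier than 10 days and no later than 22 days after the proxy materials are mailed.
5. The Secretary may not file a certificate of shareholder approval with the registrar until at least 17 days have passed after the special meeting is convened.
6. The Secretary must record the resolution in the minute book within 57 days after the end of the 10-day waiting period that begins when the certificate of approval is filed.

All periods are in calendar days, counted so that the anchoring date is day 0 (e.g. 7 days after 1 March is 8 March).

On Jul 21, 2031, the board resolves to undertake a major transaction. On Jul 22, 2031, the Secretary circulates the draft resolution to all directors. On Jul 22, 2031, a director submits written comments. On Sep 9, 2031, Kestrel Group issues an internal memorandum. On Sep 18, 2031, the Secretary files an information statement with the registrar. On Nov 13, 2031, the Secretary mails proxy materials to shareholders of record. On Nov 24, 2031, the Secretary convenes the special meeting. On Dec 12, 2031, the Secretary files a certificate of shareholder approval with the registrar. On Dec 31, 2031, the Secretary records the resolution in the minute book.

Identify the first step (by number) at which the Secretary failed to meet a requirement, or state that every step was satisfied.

None — every step was satisfied

Step 1 — counting 71 days from Jul 21, 2031 (when the board resolution is passed) gives a deadline of Sep 30, 2031; done Jul 22, 2031 — timely.
Step 2 — counting 90 days from Jul 22, 2031 (when the draft resolution is circulated) gives a deadline of Oct 20, 2031; completed Sep 18, 2031, before the deadline.
Step 3 — 21 and 57 days from Sep 18, 2031 (when the information statement is filed) are Oct 9, 2031 and Nov 14, 2031 respectively; done Nov 13, 2031, which is between those dates.
Step 4 — 10 and 22 days from Nov 13, 2031 (when the proxy materials are mailed) are Nov 23, 2031 and Dec 5, 2031 respectively; done Nov 24, 2031, which is between those dates.
Step 5 — must wait 17 days from Nov 24, 2031 (when the special meeting is convened), so not before Dec 11, 2031; done Dec 12, 2031 — permitted.
Step 6 — counting 57 days from Dec 22, 2031 (end of the 10-day waiting period, which began when the certificate of approval is filed on Dec 12, 2031) gives a deadline of Feb 17, 2032; done Dec 31, 2031 — timely.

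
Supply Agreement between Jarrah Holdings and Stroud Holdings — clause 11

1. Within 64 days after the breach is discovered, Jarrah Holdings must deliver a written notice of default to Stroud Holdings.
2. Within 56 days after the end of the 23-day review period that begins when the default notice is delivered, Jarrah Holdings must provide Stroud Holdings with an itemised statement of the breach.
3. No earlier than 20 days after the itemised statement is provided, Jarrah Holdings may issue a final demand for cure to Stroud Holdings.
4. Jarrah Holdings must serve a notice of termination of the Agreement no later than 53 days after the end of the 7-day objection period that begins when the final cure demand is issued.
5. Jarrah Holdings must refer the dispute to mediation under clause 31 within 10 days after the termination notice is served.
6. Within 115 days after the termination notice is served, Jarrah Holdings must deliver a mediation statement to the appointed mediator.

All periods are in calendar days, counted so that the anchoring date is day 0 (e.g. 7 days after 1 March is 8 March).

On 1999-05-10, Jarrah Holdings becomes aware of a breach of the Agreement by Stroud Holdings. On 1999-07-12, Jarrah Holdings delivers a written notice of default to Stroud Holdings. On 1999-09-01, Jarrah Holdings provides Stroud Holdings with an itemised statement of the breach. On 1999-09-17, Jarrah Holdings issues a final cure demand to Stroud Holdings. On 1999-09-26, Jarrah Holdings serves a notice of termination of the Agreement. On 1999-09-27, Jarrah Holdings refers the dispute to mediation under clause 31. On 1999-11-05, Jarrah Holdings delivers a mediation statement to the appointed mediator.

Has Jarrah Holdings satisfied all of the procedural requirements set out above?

(1) due by 1999-05-10 + 64 days = 1999-07-13; done 1999-07-12 — timely.
(2) due by 1999-08-04 + 56 days = 1999-09-29; completed 1999-09-01, before the deadline.
(3) permitted from 1999-09-01 + 20 days = 1999-09-21 onward; done 1999-09-17 — 4 days too early.
No need to go further; step 3 was not satisfied.

No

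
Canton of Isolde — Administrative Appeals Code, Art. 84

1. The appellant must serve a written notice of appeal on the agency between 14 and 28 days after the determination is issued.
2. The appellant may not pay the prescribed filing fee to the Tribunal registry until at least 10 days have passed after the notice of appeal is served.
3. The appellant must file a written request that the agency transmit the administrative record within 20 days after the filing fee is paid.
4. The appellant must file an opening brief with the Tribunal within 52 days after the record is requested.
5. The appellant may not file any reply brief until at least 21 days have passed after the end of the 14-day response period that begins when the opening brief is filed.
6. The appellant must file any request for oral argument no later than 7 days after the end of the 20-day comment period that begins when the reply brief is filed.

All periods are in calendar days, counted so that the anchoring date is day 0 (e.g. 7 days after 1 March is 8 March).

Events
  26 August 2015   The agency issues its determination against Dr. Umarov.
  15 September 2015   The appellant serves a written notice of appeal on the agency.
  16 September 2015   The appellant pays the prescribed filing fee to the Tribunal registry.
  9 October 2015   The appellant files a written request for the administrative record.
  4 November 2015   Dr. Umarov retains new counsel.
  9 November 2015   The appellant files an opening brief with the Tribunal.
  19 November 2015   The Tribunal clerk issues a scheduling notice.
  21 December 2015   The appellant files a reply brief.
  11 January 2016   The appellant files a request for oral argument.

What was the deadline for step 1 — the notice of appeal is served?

23 September 2015

Step 1 runs from 26 August 2015, when the determination is issued. The window is 14–28 days after 26 August 2015; it closes on 23 September 2015.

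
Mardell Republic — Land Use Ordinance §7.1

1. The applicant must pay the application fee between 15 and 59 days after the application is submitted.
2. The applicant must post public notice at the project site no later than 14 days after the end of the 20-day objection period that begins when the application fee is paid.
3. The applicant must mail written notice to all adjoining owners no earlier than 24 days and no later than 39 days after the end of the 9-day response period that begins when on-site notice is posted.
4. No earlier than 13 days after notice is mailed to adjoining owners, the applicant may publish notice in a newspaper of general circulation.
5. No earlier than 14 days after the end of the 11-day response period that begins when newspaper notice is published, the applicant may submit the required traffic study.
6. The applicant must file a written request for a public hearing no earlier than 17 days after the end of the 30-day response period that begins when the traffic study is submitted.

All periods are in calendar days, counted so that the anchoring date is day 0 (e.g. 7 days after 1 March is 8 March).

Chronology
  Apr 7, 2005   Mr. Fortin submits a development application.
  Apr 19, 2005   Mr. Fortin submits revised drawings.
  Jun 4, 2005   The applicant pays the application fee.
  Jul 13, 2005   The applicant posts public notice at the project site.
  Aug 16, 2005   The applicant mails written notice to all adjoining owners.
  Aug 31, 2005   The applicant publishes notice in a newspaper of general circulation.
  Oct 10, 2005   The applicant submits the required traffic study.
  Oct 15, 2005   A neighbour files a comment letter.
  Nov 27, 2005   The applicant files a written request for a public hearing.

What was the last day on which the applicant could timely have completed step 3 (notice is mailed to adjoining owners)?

On-site notice is posted on Jul 13, 2005; the 9-day response period therefore ends Jul 22, 2005, and step 3 runs from that date. The window is 24–39 days after Jul 22, 2005; it closes on Aug 30, 2005.

Aug 30, 2005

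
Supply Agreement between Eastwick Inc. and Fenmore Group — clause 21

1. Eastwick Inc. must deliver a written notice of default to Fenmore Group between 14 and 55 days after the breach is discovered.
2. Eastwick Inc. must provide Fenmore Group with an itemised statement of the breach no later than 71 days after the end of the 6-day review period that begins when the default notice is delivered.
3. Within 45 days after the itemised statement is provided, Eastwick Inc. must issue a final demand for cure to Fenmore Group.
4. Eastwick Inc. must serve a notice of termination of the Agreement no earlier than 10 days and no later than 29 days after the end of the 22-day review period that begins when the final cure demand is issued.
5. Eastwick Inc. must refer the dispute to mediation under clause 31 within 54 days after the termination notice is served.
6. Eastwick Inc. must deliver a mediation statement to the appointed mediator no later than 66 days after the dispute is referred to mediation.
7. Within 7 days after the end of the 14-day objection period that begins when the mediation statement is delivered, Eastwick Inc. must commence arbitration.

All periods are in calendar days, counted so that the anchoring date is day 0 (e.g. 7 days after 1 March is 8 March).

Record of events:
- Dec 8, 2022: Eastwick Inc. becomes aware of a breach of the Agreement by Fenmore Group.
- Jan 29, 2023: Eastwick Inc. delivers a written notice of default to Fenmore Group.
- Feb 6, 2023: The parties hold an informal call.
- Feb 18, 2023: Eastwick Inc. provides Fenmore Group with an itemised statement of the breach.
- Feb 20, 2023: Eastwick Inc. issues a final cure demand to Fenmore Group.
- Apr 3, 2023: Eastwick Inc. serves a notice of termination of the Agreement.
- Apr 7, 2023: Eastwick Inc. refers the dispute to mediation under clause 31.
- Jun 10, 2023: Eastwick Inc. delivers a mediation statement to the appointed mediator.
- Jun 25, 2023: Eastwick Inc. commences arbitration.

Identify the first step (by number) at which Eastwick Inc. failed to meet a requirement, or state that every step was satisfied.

Step 1: the window is 14–55 days after Dec 8, 2022 (when the breach is discovered), so Dec 22, 2022 through Feb 1, 2023; done Jan 29, 2023 — within the window.
Step 2: 71 days after Feb 4, 2023 (end of the 6-day review period, which began when the default notice is delivered on Jan 29, 2023) is Apr 16, 2023; done Feb 18, 2023 — timely.
Step 3: 45 days after Feb 18, 2023 (when the itemised statement is provided) is Apr 4, 2023; done Feb 20, 2023 — timely.
Step 4: the window is 10–29 days after Mar 14, 2023 (end of the 22-day review period, which began when the final cure demand is issued on Feb 20, 2023), so Mar 24, 2023 through Apr 12, 2023; done Apr 3, 2023, which is between those dates.
Step 5: 54 days after Apr 3, 2023 (when the termination notice is served) is May 27, 2023; completed Apr 7, 2023, before the deadline.
Step 6: 66 days after Apr 7, 2023 (when the dispute is referred to mediation) is Jun 12, 2023; done Jun 10, 2023 — timely.
Step 7: 7 days after Jun 24, 2023 (end of the 14-day objection period, which began when the mediation statement is delivered on Jun 10, 2023) is Jul 1, 2023; completed Jun 25, 2023, before the deadline.

None — every step was satisfied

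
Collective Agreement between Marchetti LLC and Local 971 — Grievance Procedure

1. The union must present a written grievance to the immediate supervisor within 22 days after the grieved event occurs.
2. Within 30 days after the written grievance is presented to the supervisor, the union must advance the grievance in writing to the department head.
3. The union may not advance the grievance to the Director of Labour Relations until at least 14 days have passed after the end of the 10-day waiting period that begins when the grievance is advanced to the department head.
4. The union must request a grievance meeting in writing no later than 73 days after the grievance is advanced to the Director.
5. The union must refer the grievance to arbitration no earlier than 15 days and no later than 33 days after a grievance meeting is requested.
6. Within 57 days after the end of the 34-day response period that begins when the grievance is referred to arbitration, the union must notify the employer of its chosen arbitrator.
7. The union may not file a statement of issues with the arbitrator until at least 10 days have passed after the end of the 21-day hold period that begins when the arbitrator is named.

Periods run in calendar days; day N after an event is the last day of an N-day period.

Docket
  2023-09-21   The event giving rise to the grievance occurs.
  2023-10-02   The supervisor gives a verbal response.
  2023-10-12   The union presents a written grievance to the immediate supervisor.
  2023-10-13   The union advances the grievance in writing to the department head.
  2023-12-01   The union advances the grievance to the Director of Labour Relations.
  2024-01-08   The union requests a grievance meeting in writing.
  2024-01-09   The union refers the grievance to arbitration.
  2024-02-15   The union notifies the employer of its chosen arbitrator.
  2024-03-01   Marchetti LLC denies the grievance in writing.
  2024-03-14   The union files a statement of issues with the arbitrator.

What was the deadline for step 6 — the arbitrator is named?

The grievance is referred to arbitration on 2024-01-09; the 34-day response period therefore ends 2024-02-12, and step 6 runs from that date. 57 days after 2024-02-12 is 2024-04-09.

2024-04-09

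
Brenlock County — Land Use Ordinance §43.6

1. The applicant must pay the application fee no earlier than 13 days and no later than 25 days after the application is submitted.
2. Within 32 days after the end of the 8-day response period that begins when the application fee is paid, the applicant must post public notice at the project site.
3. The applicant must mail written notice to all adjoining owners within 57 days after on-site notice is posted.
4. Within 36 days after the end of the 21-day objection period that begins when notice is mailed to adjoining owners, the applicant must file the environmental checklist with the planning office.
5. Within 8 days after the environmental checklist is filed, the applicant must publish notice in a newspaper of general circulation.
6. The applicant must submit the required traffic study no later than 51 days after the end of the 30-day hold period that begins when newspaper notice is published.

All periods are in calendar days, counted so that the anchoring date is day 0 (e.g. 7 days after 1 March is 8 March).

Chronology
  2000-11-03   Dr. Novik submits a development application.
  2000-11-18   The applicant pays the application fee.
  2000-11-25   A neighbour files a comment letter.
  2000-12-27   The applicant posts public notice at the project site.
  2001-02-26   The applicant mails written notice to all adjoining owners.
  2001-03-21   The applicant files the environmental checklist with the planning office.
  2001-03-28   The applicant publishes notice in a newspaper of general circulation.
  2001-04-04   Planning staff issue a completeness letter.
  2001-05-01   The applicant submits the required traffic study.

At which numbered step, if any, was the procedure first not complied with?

(1) the permitted window runs from 2000-11-03 + 13 = 2000-11-16 to 2000-11-03 + 25 = 2000-11-28; 2000-11-18 falls inside that range.
(2) due by 2000-11-26 + 32 days = 2000-12-28; 2000-12-27 is within that limit.
(3) due by 2000-12-27 + 57 days = 2001-02-22; not done until 2001-02-26, 4 days after the deadline.
The analysis stops there.

Step 3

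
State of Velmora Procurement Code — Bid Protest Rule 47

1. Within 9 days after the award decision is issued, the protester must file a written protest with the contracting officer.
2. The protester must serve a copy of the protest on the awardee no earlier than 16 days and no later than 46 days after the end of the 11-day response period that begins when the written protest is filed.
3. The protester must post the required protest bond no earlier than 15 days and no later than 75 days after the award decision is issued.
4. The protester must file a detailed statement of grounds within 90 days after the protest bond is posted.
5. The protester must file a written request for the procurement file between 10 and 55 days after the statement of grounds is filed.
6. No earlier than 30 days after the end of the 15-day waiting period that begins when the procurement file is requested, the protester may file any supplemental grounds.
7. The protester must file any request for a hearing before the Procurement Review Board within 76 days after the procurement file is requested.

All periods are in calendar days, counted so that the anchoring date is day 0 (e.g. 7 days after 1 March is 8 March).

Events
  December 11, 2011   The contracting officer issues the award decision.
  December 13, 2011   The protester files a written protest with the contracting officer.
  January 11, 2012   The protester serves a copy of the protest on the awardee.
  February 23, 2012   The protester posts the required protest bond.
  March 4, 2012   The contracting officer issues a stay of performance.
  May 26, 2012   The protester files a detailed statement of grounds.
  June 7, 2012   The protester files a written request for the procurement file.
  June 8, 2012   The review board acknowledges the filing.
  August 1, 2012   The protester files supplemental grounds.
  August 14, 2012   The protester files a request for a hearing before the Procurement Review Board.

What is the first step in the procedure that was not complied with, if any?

Step 1: 9 days after December 11, 2011 (when the award decision is issued) is December 20, 2011; done December 13, 2011 — timely.
Step 2: the window is 16–46 days after December 24, 2011 (end of the 11-day response period, which began when the written protest is filed on December 13, 2011), so January 9, 2012 through February 8, 2012; done January 11, 2012 — within the window.
Step 3: the window is 15–75 days after December 11, 2011 (when the award decision is issued), so December 26, 2011 through February 24, 2012; February 23, 2012 falls inside that range.
Step 4: 90 days after February 23, 2012 (when the protest bond is posted) is May 23, 2012; May 26, 2012 misses that deadline by 3 days.
That is the first point of non-compliance.

Step 4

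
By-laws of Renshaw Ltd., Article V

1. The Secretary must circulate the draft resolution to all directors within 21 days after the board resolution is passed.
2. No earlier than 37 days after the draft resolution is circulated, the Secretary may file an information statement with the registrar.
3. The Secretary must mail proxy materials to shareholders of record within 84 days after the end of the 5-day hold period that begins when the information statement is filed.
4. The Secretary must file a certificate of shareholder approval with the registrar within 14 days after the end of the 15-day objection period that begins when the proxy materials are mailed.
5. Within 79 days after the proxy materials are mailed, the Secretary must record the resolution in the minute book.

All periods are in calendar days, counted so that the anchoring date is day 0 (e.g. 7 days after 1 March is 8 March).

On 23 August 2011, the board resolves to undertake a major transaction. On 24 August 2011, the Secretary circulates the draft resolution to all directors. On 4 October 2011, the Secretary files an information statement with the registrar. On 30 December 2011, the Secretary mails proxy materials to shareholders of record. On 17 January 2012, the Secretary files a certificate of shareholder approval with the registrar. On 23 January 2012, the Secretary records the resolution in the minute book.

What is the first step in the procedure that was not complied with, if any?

None — every step was satisfied

Step 1 — counting 21 days from 23 August 2011 (when the board resolution is passed) gives a deadline of 13 September 2011; 24 August 2011 is within that limit.
Step 2 — must wait 37 days from 24 August 2011 (when the draft resolution is circulated), so not before 30 September 2011; done 4 October 2011, after the minimum wait.
Step 3 — counting 84 days from 9 October 2011 (end of the 5-day hold period, which began when the information statement is filed on 4 October 2011) gives a deadline of 1 January 2012; 30 December 2011 is within that limit.
Step 4 — counting 14 days from 14 January 2012 (end of the 15-day objection period, which began when the proxy materials are mailed on 30 December 2011) gives a deadline of 28 January 2012; 17 January 2012 is within that limit.
Step 5 — counting 79 days from 30 December 2011 (when the proxy materials are mailed) gives a deadline of 18 March 2012; done 23 January 2012 — timely.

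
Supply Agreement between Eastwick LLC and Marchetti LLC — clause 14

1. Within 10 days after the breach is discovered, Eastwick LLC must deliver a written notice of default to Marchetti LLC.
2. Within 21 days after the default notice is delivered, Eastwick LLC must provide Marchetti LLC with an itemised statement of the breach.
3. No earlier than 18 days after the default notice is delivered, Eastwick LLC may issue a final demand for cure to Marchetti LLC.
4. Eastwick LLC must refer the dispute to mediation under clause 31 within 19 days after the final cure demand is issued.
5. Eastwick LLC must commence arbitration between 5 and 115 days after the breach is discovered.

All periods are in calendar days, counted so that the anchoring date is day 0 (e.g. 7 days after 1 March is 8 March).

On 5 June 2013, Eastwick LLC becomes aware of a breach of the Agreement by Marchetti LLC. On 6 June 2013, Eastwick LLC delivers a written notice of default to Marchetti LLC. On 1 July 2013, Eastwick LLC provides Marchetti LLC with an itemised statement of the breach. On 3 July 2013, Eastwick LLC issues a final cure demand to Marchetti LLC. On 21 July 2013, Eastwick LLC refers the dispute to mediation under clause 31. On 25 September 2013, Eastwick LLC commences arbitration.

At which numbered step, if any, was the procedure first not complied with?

Step 1: 10 days after 5 June 2013 (when the breach is discovered) is 15 June 2013; 6 June 2013 is within that limit.
Step 2: 21 days after 6 June 2013 (when the default notice is delivered) is 27 June 2013; not done until 1 July 2013, 4 days after the deadline.

Step 2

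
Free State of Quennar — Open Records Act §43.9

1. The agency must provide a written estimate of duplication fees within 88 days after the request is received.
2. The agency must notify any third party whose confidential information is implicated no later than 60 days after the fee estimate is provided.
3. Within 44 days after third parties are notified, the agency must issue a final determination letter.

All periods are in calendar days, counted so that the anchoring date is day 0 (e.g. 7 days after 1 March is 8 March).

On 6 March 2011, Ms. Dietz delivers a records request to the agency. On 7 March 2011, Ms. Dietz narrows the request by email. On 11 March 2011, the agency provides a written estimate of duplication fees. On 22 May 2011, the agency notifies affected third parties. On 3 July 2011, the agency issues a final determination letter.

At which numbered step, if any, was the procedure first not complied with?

Step 1 — counting 88 days from 6 March 2011 (when the request is received) gives a deadline of 2 June 2011; completed 11 March 2011, before the deadline.
Step 2 — counting 60 days from 11 March 2011 (when the fee estimate is provided) gives a deadline of 10 May 2011; not done until 22 May 2011, 12 days after the deadline.

Step 2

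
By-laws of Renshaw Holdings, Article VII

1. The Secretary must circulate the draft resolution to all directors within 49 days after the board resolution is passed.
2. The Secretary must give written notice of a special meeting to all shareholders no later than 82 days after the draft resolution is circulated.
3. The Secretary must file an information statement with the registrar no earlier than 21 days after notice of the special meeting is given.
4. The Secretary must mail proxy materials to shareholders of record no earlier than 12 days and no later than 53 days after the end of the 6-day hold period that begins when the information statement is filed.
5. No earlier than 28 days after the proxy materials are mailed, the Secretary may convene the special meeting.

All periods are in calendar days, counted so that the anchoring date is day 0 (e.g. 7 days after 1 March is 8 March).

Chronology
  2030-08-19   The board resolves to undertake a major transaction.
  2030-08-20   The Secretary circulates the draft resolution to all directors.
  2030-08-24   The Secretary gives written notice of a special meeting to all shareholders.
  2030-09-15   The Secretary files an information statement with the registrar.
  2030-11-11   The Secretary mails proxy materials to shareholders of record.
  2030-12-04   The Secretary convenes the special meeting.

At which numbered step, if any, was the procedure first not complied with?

(1) due by 2030-08-19 + 49 days = 2030-10-07; completed 2030-08-20, before the deadline.
(2) due by 2030-08-20 + 82 days = 2030-11-10; 2030-08-24 is within that limit.
(3) permitted from 2030-08-24 + 21 days = 2030-09-14 onward; 2030-09-15 is on or after that date.
(4) the permitted window runs from 2030-09-21 + 12 = 2030-10-03 to 2030-09-21 + 53 = 2030-11-13; done 2030-11-11 — within the window.
(5) permitted from 2030-11-11 + 28 days = 2030-12-09 onward; done 2030-12-04 — 5 days too early.

Step 5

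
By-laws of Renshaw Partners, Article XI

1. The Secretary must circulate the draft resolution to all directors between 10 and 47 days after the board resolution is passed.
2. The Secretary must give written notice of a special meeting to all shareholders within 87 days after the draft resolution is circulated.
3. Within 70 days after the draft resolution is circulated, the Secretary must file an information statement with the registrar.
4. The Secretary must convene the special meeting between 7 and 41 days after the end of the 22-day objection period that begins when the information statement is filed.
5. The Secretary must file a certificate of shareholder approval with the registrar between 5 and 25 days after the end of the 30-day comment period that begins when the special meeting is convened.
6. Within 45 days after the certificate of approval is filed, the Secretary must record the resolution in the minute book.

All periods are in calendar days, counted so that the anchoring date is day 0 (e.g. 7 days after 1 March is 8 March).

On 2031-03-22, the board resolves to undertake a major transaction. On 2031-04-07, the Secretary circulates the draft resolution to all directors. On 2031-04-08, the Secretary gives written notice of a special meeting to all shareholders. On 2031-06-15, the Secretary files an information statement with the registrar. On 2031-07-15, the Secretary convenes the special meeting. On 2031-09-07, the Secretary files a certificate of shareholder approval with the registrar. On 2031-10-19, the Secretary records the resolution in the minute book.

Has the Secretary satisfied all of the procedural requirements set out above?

Yes

(1) the permitted window runs from 2031-03-22 + 10 = 2031-04-01 to 2031-03-22 + 47 = 2031-05-08; 2031-04-07 falls inside that range.
(2) due by 2031-04-07 + 87 days = 2031-07-03; done 2031-04-08 — timely.
(3) due by 2031-04-07 + 70 days = 2031-06-16; 2031-06-15 is within that limit.
(4) the permitted window runs from 2031-07-07 + 7 = 2031-07-14 to 2031-07-07 + 41 = 2031-08-17; done 2031-07-15, which is between those dates.
(5) the permitted window runs from 2031-08-14 + 5 = 2031-08-19 to 2031-08-14 + 25 = 2031-09-08; done 2031-09-07, which is between those dates.
(6) due by 2031-09-07 + 45 days = 2031-10-22; completed 2031-10-19, before the deadline.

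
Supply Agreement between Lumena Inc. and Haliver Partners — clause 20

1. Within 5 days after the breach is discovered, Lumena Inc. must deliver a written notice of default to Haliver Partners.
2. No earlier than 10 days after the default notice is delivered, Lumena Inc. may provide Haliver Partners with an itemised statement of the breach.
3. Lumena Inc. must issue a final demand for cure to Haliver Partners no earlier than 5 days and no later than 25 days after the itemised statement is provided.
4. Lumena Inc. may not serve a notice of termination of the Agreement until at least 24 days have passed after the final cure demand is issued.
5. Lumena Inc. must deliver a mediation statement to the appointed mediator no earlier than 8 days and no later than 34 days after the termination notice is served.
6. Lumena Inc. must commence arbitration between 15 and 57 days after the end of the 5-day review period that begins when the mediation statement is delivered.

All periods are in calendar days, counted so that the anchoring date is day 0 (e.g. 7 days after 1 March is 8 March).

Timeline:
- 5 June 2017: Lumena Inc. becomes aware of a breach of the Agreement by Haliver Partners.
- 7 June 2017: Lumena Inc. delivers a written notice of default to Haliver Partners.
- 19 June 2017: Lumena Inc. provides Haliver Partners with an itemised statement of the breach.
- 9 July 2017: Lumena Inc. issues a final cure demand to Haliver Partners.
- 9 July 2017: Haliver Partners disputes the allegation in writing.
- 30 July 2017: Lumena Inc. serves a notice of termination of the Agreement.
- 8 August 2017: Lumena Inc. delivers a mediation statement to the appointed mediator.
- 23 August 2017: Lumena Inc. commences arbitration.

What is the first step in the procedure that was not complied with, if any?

(1) due by 5 June 2017 + 5 days = 10 June 2017; done 7 June 2017 — timely.
(2) permitted from 7 June 2017 + 10 days = 17 June 2017 onward; done 19 June 2017, after the minimum wait.
(3) the permitted window runs from 19 June 2017 + 5 = 24 June 2017 to 19 June 2017 + 25 = 14 July 2017; 9 July 2017 falls inside that range.
(4) permitted from 9 July 2017 + 24 days = 2 August 2017 onward; 30 July 2017 is 3 days before the earliest permitted date.
The procedure was therefore not followed at step 4.

Step 4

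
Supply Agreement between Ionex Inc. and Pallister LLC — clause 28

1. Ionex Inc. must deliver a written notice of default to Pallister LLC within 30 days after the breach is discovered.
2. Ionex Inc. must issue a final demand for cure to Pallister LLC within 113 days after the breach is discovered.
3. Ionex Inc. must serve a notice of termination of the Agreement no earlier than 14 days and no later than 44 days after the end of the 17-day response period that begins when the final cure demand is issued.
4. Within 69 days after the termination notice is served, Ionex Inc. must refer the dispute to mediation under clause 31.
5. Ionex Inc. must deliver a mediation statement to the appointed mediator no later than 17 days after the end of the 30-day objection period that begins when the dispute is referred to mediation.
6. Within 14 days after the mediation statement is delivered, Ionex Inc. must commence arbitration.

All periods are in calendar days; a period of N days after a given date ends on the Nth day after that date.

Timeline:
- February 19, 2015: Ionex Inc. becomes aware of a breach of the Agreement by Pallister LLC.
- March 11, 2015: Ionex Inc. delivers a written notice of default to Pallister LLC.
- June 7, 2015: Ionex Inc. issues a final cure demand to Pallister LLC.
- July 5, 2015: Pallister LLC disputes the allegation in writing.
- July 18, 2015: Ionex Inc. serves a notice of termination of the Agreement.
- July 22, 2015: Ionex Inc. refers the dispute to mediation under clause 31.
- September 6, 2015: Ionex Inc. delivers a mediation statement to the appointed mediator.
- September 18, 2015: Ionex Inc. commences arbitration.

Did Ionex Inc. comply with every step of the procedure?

Yes

Step 1: 30 days after February 19, 2015 (when the breach is discovered) is March 21, 2015; March 11, 2015 is within that limit.
Step 2: 113 days after February 19, 2015 (when the breach is discovered) is June 12, 2015; done June 7, 2015 — timely.
Step 3: the window is 14–44 days after June 24, 2015 (end of the 17-day response period, which began when the final cure demand is issued on June 7, 2015), so July 8, 2015 through August 7, 2015; done July 18, 2015, which is between those dates.
Step 4: 69 days after July 18, 2015 (when the termination notice is served) is September 25, 2015; completed July 22, 2015, before the deadline.
Step 5: 17 days after August 21, 2015 (end of the 30-day objection period, which began when the dispute is referred to mediation on July 22, 2015) is September 7, 2015; completed September 6, 2015, before the deadline.
Step 6: 14 days after September 6, 2015 (when the mediation statement is delivered) is September 20, 2015; completed September 18, 2015, before the deadline.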